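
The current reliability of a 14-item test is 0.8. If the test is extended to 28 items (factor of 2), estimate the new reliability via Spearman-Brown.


r_new = (n * rxx) / (1 + (n-1) * rxx)
r_new = (2 * 0.8) / (1 + 1 * 0.8)
r_new = 1.6 / 1.8
r_new = 0.8889

0.8889


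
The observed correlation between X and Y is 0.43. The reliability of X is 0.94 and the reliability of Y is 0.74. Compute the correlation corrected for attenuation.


r_corrected = rxy / sqrt(rxx * ryy)
= 0.43 / sqrt(0.94 * 0.74)
= 0.43 / sqrt(0.6956)
= 0.43 / 0.834026
r_corrected = 0.5156

0.5156


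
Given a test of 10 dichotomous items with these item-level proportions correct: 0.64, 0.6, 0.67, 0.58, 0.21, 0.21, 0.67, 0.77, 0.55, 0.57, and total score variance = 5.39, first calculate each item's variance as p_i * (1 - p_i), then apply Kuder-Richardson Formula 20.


For each item, compute p_i * q_i:
  Item 1: 0.64 * 0.36 = 0.2304
  Item 2: 0.6 * 0.4 = 0.24
  Item 3: 0.67 * 0.33 = 0.2211
  Item 4: 0.58 * 0.42 = 0.2436
  Item 5: 0.21 * 0.79 = 0.1659
  Item 6: 0.21 * 0.79 = 0.1659
  Item 7: 0.67 * 0.33 = 0.2211
  Item 8: 0.77 * 0.23 = 0.1771
  Item 9: 0.55 * 0.45 = 0.2475
  Item 10: 0.57 * 0.43 = 0.2451
Sum(p_i * q_i) = 0.2304 + 0.24 + 0.2211 + 0.2436 + 0.1659 + 0.1659 + 0.2211 + 0.1771 + 0.2475 + 0.2451 = 2.1577
KR-20 = (k/(k-1)) * (1 - Sum(p_i*q_i) / Var_total)
= (10/9) * (1 - 2.1577/5.39)
= 1.1111 * 0.5997
KR-20 = 0.6663

0.6663


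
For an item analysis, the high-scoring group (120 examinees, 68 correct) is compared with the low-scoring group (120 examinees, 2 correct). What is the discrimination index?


p_upper = 68/120 = 0.5667
p_lower = 2/120 = 0.0167
D = 0.5667 - 0.0167 = 0.55

0.55


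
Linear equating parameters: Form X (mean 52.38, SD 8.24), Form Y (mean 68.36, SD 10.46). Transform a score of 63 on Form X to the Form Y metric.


slope = SD_Y / SD_X = 10.46 / 8.24 ~ 1.2694
intercept = mean_Y - slope * mean_X = 68.36 - (10.46 / 8.24) * 52.38 ~ 1.8679
Y = slope * X + intercept. To avoid rounding drift from the rounded slope/intercept, evaluate the equivalent form Y = mean_Y + SD_Y * (X - mean_X) / SD_X at full precision:
Y = 68.36 + 10.46 * (63 - 52.38) / 8.24
Y = 68.36 + 10.46 * 10.62 / 8.24
Y = 68.36 + 111.0852 / 8.24
Y = 68.36 + 13.4812
Y = 81.8412

81.8412


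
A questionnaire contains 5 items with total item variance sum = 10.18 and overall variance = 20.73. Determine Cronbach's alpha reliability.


alpha = (k/(k-1)) * (1 - sum(si^2)/s_total^2)
= (5/4) * (1 - 10.18/20.73)
alpha = 0.6362

0.6362


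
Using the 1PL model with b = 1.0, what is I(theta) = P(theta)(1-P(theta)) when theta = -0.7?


P = 1/(1+exp(-(-0.7-1.0))) = 0.1545
I = P*(1-P) = 0.1545 * 0.8455
I = 0.1306

0.1306


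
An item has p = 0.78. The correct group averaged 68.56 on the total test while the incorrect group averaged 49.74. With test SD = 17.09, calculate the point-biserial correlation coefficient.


q = 1 - p = 0.22
rpb = ((M1 - M0) / SD) * sqrt(p * q)
rpb = ((68.56 - 49.74) / 17.09) * sqrt(0.78 * 0.22)
rpb = 0.4562

0.4562


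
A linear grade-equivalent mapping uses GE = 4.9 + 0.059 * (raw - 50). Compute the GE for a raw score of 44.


raw - median = 44 - 50 = -6
slope * diff = 0.059 * -6 = -0.354
GE = 4.9 + -0.354
GE = 4.546

4.546


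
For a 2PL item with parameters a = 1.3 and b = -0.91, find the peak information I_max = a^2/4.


For 2PL, max info at theta = b = -0.91
I_max = a^2 / 4 = 1.3^2 / 4
= 1.69 / 4
I_max = 0.4225

0.4225


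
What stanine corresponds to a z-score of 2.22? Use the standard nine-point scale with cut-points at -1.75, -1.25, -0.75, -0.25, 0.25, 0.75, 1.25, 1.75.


Stanine boundaries: [-1.75, -1.25, -0.75, -0.25, 0.25, 0.75, 1.25, 1.75]
z = 2.22
Check each boundary:
  z >= -1.75 -> could be stanine 2
  z >= -1.25 -> could be stanine 3
  z >= -0.75 -> could be stanine 4
  z >= -0.25 -> could be stanine 5
  z >= 0.25 -> could be stanine 6
  z >= 0.75 -> could be stanine 7
  z >= 1.25 -> could be stanine 8
  z >= 1.75 -> could be stanine 9
Highest qualifying boundary gives stanine = 9

9


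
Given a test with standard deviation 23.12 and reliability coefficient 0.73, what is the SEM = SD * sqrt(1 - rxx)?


SEM = SD * sqrt(1 - rxx)
SEM = 23.12 * sqrt(1 - 0.73)
SEM = 23.12 * sqrt(0.27) = 23.12 * 0.519615
SEM = 12.0135

12.0135


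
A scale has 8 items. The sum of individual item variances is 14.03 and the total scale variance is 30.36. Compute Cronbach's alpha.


alpha = (k/(k-1)) * (1 - sum(si^2)/s_total^2)
= (8/7) * (1 - 14.03/30.36)
alpha = 0.6147

0.6147


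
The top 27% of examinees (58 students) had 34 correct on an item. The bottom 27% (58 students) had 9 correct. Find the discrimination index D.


p_upper = 34/58 = 0.5862
p_lower = 9/58 = 0.1552
D = 0.5862 - 0.1552 = 0.431

0.431


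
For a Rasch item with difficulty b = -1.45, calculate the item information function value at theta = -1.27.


P = 1/(1+exp(-(-1.27--1.45))) = 0.5449
I = P*(1-P) = 0.5449 * 0.4551
I = 0.248

0.248


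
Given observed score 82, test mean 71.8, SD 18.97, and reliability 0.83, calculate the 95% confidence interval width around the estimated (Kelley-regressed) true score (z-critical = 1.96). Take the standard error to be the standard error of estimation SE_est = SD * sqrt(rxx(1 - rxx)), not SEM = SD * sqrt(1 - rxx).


True score estimate = 0.83*82 + 0.17*71.8 = 80.266
SE_est = SD * sqrt(rxx * (1 - rxx)) = 18.97 * sqrt(0.83 * 0.17) = 18.97 * sqrt(0.1411) = 7.125754
CI = T_est +/- z * SE_est, so width = 2 * z * SE_est = 2 * 1.96 * 7.125754
Width = 27.933

27.933


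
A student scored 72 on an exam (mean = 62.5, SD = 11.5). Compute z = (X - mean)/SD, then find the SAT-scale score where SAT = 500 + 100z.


z = (X - mean) / SD = (72 - 62.5) / 11.5
z = 9.5 / 11.5
z = 0.8261
SAT-scale = SAT = 500 + 100z
Carry z at full precision (z = 9.5 / 11.5) into the conversion:
SAT-scale = 500 + 100 * (9.5 / 11.5) = 500 + 950 / 11.5
SAT-scale = 500 + 82.6087
SAT-scale = 582.6087

582.6087


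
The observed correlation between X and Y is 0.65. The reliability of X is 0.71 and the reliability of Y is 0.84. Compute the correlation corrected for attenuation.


r_corrected = rxy / sqrt(rxx * ryy)
= 0.65 / sqrt(0.71 * 0.84)
= 0.65 / sqrt(0.5964)
= 0.65 / 0.772269
r_corrected = 0.8417

0.8417


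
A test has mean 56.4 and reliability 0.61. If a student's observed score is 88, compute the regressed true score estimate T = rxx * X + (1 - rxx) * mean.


T_est = rxx * X + (1 - rxx) * mean
T_est = 0.61 * 88 + 0.39 * 56.4
T_est = 53.68 + 21.996
T_est = 75.676

75.676


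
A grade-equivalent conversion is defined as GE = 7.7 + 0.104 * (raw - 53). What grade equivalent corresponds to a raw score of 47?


raw - median = 47 - 53 = -6
slope * diff = 0.104 * -6 = -0.624
GE = 7.7 + -0.624
GE = 7.076

7.076


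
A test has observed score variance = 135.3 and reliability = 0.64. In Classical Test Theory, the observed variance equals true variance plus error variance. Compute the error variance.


var_true = rxx * var_obs = 0.64 * 135.3 = 86.592
var_error = var_obs - var_true
var_error = 135.3 - 86.592
var_error = 48.708

48.708


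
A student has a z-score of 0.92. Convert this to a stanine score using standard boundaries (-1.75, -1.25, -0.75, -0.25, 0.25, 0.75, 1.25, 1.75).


Stanine boundaries: [-1.75, -1.25, -0.75, -0.25, 0.25, 0.75, 1.25, 1.75]
z = 0.92
Check each boundary:
  z >= -1.75 -> could be stanine 2
  z >= -1.25 -> could be stanine 3
  z >= -0.75 -> could be stanine 4
  z >= -0.25 -> could be stanine 5
  z >= 0.25 -> could be stanine 6
  z >= 0.75 -> could be stanine 7
  z < 1.25
  z < 1.75
Highest qualifying boundary gives stanine = 7

7


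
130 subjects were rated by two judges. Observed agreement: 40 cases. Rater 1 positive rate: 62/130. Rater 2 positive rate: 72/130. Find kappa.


P_o = 40/130 = 0.307692
P_e = (62*72 + 68*58) / 16900 = 0.497515
kappa = (P_o - P_e) / (1 - P_e)
kappa = (0.307692 - 0.497515) / (1 - 0.497515)
kappa = -0.3778

-0.3778


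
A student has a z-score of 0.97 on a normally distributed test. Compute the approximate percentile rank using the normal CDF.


CDF(z) = 0.5 * (1 + erf(z/sqrt(2)))
erf(0.6859) = 0.668
CDF = 0.834
Percentile rank = 0.834 * 100 = 83.4

83.4


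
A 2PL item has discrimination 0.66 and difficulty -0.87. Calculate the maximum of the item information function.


For 2PL, max info at theta = b = -0.87
I_max = a^2 / 4 = 0.66^2 / 4
= 0.4356 / 4
I_max = 0.1089

0.1089


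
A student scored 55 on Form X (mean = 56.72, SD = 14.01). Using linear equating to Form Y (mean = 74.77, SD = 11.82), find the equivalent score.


slope = SD_Y / SD_X = 11.82 / 14.01 ~ 0.8437
intercept = mean_Y - slope * mean_X = 74.77 - (11.82 / 14.01) * 56.72 ~ 26.9163
Y = slope * X + intercept. To avoid rounding drift from the rounded slope/intercept, evaluate the equivalent form Y = mean_Y + SD_Y * (X - mean_X) / SD_X at full precision:
Y = 74.77 + 11.82 * (55 - 56.72) / 14.01
Y = 74.77 - 11.82 * 1.72 / 14.01
Y = 74.77 - 20.3304 / 14.01
Y = 74.77 - 1.4511
Y = 73.3189

73.3189


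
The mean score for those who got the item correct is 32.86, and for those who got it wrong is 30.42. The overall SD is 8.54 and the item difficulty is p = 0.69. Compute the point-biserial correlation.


q = 1 - p = 0.31
rpb = ((M1 - M0) / SD) * sqrt(p * q)
rpb = ((32.86 - 30.42) / 8.54) * sqrt(0.69 * 0.31)
rpb = 0.1321

0.1321


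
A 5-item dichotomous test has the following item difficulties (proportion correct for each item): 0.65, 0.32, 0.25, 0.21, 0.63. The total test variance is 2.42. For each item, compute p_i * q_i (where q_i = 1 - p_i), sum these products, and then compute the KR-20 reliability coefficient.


For each item, compute p_i * q_i:
  Item 1: 0.65 * 0.35 = 0.2275
  Item 2: 0.32 * 0.68 = 0.2176
  Item 3: 0.25 * 0.75 = 0.1875
  Item 4: 0.21 * 0.79 = 0.1659
  Item 5: 0.63 * 0.37 = 0.2331
Sum(p_i * q_i) = 0.2275 + 0.2176 + 0.1875 + 0.1659 + 0.2331 = 1.0316
KR-20 = (k/(k-1)) * (1 - Sum(p_i*q_i) / Var_total)
= (5/4) * (1 - 1.0316/2.42)
= 1.25 * 0.5737
KR-20 = 0.7171

0.7171


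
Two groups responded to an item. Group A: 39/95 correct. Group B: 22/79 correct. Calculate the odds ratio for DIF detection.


Odds_A = 39/56 = 0.6964
Odds_B = 22/57 = 0.386
OR = Odds_A / Odds_B = 0.6964 / 0.386
Exactly, OR = (39 * 57) / (56 * 22) = 2223 / 1232
OR = 1.8044

1.8044


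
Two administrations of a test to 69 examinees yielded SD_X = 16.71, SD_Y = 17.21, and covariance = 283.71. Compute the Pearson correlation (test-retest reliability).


r = cov(X,Y) / (SD_X * SD_Y)
r = 283.71 / (16.71 * 17.21)
r = 283.71 / 287.5791
r = 0.9865

0.9865


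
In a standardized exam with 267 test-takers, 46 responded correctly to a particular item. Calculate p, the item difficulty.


Item difficulty p = number correct / total examinees
p = 46 / 267
p = 0.1723

0.1723


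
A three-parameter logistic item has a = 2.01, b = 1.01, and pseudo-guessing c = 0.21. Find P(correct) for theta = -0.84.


logit = 2.01*(-0.84 - 1.01) = -3.7185
P* = 1/(1 + exp(--3.7185)) = 0.0237
P = 0.21 + (1 - 0.21) * 0.0237
P = 0.2287

0.2287


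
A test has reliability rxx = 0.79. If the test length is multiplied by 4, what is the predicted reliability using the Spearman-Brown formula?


r_new = (n * rxx) / (1 + (n-1) * rxx)
r_new = (4 * 0.79) / (1 + 3 * 0.79)
r_new = 3.16 / 3.37
r_new = 0.9377

0.9377


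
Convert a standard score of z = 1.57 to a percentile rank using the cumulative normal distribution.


CDF(z) = 0.5 * (1 + erf(z/sqrt(2)))
erf(1.1102) = 0.8836
CDF = 0.9418
Percentile rank = 0.9418 * 100 = 94.18

94.18


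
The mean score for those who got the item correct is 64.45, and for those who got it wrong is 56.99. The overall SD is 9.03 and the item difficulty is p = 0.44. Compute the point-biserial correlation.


q = 1 - p = 0.56
rpb = ((M1 - M0) / SD) * sqrt(p * q)
rpb = ((64.45 - 56.99) / 9.03) * sqrt(0.44 * 0.56)
rpb = 0.4101

0.4101


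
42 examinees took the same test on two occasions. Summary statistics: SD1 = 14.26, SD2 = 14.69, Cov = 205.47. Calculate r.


r = cov(X,Y) / (SD_X * SD_Y)
r = 205.47 / (14.26 * 14.69)
r = 205.47 / 209.4794
r = 0.9809

0.9809


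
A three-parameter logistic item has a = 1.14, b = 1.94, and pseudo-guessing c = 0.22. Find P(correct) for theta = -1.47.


logit = 1.14*(-1.47 - 1.94) = -3.8874
P* = 1/(1 + exp(--3.8874)) = 0.0201
P = 0.22 + (1 - 0.22) * 0.0201
P = 0.2357

0.2357


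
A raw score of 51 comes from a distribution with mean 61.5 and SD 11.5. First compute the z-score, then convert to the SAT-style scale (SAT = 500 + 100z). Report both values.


z = (X - mean) / SD = (51 - 61.5) / 11.5
z = -10.5 / 11.5
z = -0.913
SAT-scale = SAT = 500 + 100z
Carry z at full precision (z = -10.5 / 11.5) into the conversion:
SAT-scale = 500 + 100 * (-10.5 / 11.5) = 500 + -1050 / 11.5
SAT-scale = 500 + -91.3043
SAT-scale = 408.6957

408.6957


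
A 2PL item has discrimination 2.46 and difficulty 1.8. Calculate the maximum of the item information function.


For 2PL, max info at theta = b = 1.8
I_max = a^2 / 4 = 2.46^2 / 4
= 6.0516 / 4
I_max = 1.5129

1.5129


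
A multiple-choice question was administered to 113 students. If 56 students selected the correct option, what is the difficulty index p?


Item difficulty p = number correct / total examinees
p = 56 / 113
p = 0.4956

0.4956


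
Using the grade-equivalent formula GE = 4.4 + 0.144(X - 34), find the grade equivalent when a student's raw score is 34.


raw - median = 34 - 34 = 0
slope * diff = 0.144 * 0 = 0.0
GE = 4.4 + 0.0
GE = 4.4

4.4


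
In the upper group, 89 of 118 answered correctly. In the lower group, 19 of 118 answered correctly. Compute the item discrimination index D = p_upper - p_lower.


p_upper = 89/118 = 0.7542
p_lower = 19/118 = 0.161
D = 0.7542 - 0.161 = 0.5932

0.5932


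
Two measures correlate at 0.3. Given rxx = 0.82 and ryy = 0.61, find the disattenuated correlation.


r_corrected = rxy / sqrt(rxx * ryy)
= 0.3 / sqrt(0.82 * 0.61)
= 0.3 / sqrt(0.5002)
= 0.3 / 0.707248
r_corrected = 0.4242

0.4242


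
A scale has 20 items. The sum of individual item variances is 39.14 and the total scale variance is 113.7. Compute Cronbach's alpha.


alpha = (k/(k-1)) * (1 - sum(si^2)/s_total^2)
= (20/19) * (1 - 39.14/113.7)
alpha = 0.6903

0.6903


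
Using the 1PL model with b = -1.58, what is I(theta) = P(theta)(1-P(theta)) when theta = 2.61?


P = 1/(1+exp(-(2.61--1.58))) = 0.9851
I = P*(1-P) = 0.9851 * 0.0149
I = 0.0147

0.0147


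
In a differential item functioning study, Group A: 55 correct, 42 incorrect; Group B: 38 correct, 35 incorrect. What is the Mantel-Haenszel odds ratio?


Odds_A = 55/42 = 1.3095
Odds_B = 38/35 = 1.0857
OR = Odds_A / Odds_B = 1.3095 / 1.0857
Exactly, OR = (55 * 35) / (42 * 38) = 1925 / 1596
OR = 1.2061

1.2061


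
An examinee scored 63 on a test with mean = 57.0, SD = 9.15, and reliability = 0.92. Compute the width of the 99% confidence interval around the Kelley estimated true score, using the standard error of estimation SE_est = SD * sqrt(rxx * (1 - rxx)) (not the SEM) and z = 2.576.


True score estimate = 0.92*63 + 0.08*57.0 = 62.52
SE_est = SD * sqrt(rxx * (1 - rxx)) = 9.15 * sqrt(0.92 * 0.08) = 9.15 * sqrt(0.0736) = 2.482333
CI = T_est +/- z * SE_est, so width = 2 * z * SE_est = 2 * 2.576 * 2.482333
Width = 12.789

12.789


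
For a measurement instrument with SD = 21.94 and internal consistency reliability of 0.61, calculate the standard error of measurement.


SEM = SD * sqrt(1 - rxx)
SEM = 21.94 * sqrt(1 - 0.61)
SEM = 21.94 * sqrt(0.39) = 21.94 * 0.6245
SEM = 13.7015

13.7015


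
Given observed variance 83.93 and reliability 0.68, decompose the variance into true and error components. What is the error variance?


var_true = rxx * var_obs = 0.68 * 83.93 = 57.0724
var_error = var_obs - var_true
var_error = 83.93 - 57.0724
var_error = 26.8576

26.8576


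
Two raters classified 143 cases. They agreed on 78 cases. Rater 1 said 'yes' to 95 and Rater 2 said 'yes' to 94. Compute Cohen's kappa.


P_o = 78/143 = 0.545455
P_e = (95*94 + 48*49) / 20449 = 0.551714
kappa = (P_o - P_e) / (1 - P_e)
kappa = (0.545455 - 0.551714) / (1 - 0.551714)
kappa = -0.014

-0.014


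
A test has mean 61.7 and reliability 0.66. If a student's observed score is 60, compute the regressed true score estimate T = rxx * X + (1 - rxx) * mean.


T_est = rxx * X + (1 - rxx) * mean
T_est = 0.66 * 60 + 0.34 * 61.7
T_est = 39.6 + 20.978
T_est = 60.578

60.578


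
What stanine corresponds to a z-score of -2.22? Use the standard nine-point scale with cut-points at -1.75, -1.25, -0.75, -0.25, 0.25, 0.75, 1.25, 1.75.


Stanine boundaries: [-1.75, -1.25, -0.75, -0.25, 0.25, 0.75, 1.25, 1.75]
z = -2.22
Check each boundary:
  z < -1.75
  z < -1.25
  z < -0.75
  z < -0.25
  z < 0.25
  z < 0.75
  z < 1.25
  z < 1.75
Highest qualifying boundary gives stanine = 1

1


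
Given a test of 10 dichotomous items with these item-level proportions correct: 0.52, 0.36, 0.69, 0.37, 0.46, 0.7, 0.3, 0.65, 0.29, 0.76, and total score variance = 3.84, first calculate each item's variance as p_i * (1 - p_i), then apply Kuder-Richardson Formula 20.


For each item, compute p_i * q_i:
  Item 1: 0.52 * 0.48 = 0.2496
  Item 2: 0.36 * 0.64 = 0.2304
  Item 3: 0.69 * 0.31 = 0.2139
  Item 4: 0.37 * 0.63 = 0.2331
  Item 5: 0.46 * 0.54 = 0.2484
  Item 6: 0.7 * 0.3 = 0.21
  Item 7: 0.3 * 0.7 = 0.21
  Item 8: 0.65 * 0.35 = 0.2275
  Item 9: 0.29 * 0.71 = 0.2059
  Item 10: 0.76 * 0.24 = 0.1824
Sum(p_i * q_i) = 0.2496 + 0.2304 + 0.2139 + 0.2331 + 0.2484 + 0.21 + 0.21 + 0.2275 + 0.2059 + 0.1824 = 2.2112
KR-20 = (k/(k-1)) * (1 - Sum(p_i*q_i) / Var_total)
= (10/9) * (1 - 2.2112/3.84)
= 1.1111 * 0.4242
KR-20 = 0.4713

0.4713


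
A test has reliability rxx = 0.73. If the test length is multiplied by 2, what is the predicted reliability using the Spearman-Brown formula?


r_new = (n * rxx) / (1 + (n-1) * rxx)
r_new = (2 * 0.73) / (1 + 1 * 0.73)
r_new = 1.46 / 1.73
r_new = 0.8439

0.8439


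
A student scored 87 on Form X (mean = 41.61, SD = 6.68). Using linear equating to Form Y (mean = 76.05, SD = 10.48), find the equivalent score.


slope = SD_Y / SD_X = 10.48 / 6.68 ~ 1.5689
intercept = mean_Y - slope * mean_X = 76.05 - (10.48 / 6.68) * 41.61 ~ 10.7696
Y = slope * X + intercept. To avoid rounding drift from the rounded slope/intercept, evaluate the equivalent form Y = mean_Y + SD_Y * (X - mean_X) / SD_X at full precision:
Y = 76.05 + 10.48 * (87 - 41.61) / 6.68
Y = 76.05 + 10.48 * 45.39 / 6.68
Y = 76.05 + 475.6872 / 6.68
Y = 76.05 + 71.2107
Y = 147.2607

147.2607


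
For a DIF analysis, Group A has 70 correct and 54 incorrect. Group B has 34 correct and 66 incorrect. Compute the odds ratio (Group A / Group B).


Odds_A = 70/54 = 1.2963
Odds_B = 34/66 = 0.5152
OR = Odds_A / Odds_B = 1.2963 / 0.5152
Exactly, OR = (70 * 66) / (54 * 34) = 4620 / 1836
OR = 2.5163

2.5163


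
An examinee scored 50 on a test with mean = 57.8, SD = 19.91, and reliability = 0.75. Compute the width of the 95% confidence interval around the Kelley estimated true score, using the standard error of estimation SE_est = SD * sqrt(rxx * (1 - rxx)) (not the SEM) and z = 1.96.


True score estimate = 0.75*50 + 0.25*57.8 = 51.95
SE_est = SD * sqrt(rxx * (1 - rxx)) = 19.91 * sqrt(0.75 * 0.25) = 19.91 * sqrt(0.1875) = 8.621283
CI = T_est +/- z * SE_est, so width = 2 * z * SE_est = 2 * 1.96 * 8.621283
Width = 33.7954

33.7954


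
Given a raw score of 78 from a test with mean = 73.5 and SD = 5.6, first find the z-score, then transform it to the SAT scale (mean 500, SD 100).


z = (X - mean) / SD = (78 - 73.5) / 5.6
z = 4.5 / 5.6
z = 0.8036
SAT-scale = SAT = 500 + 100z
Carry z at full precision (z = 4.5 / 5.6) into the conversion:
SAT-scale = 500 + 100 * (4.5 / 5.6) = 500 + 450 / 5.6
SAT-scale = 500 + 80.3571
SAT-scale = 580.3571

580.3571


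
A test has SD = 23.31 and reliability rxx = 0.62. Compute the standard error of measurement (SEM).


SEM = SD * sqrt(1 - rxx)
SEM = 23.31 * sqrt(1 - 0.62)
SEM = 23.31 * sqrt(0.38) = 23.31 * 0.616441
SEM = 14.3692

14.3692


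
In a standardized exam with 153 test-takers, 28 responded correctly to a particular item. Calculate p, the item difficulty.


Item difficulty p = number correct / total examinees
p = 28 / 153
p = 0.183

0.183


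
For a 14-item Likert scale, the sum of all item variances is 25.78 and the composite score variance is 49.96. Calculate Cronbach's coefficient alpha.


alpha = (k/(k-1)) * (1 - sum(si^2)/s_total^2)
= (14/13) * (1 - 25.78/49.96)
alpha = 0.5212

0.5212


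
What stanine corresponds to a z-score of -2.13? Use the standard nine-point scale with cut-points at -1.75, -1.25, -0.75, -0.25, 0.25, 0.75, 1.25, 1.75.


Stanine boundaries: [-1.75, -1.25, -0.75, -0.25, 0.25, 0.75, 1.25, 1.75]
z = -2.13
Check each boundary:
  z < -1.75
  z < -1.25
  z < -0.75
  z < -0.25
  z < 0.25
  z < 0.75
  z < 1.25
  z < 1.75
Highest qualifying boundary gives stanine = 1

1


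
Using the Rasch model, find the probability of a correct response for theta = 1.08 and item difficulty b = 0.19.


theta - b = 1.08 - 0.19 = 0.89
exp(-(theta - b)) = exp(-0.89) = 0.4107
P = 1 / (1 + 0.4107)
P = 0.7089

0.7089


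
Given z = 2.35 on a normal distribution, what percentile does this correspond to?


CDF(z) = 0.5 * (1 + erf(z/sqrt(2)))
erf(1.6617) = 0.9812
CDF = 0.9906
Percentile rank = 0.9906 * 100 = 99.06

99.06


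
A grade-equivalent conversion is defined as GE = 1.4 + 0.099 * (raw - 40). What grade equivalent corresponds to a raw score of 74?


raw - median = 74 - 40 = 34
slope * diff = 0.099 * 34 = 3.366
GE = 1.4 + 3.366
GE = 4.766

4.766


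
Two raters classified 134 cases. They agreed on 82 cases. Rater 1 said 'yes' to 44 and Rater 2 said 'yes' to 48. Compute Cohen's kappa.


P_o = 82/134 = 0.61194
P_e = (44*48 + 90*86) / 17956 = 0.548675
kappa = (P_o - P_e) / (1 - P_e)
kappa = (0.61194 - 0.548675) / (1 - 0.548675)
kappa = 0.1402

0.1402


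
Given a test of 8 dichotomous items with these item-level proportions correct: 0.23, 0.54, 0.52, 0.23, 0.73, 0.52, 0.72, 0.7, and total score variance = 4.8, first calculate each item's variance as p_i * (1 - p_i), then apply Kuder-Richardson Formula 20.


For each item, compute p_i * q_i:
  Item 1: 0.23 * 0.77 = 0.1771
  Item 2: 0.54 * 0.46 = 0.2484
  Item 3: 0.52 * 0.48 = 0.2496
  Item 4: 0.23 * 0.77 = 0.1771
  Item 5: 0.73 * 0.27 = 0.1971
  Item 6: 0.52 * 0.48 = 0.2496
  Item 7: 0.72 * 0.28 = 0.2016
  Item 8: 0.7 * 0.3 = 0.21
Sum(p_i * q_i) = 0.1771 + 0.2484 + 0.2496 + 0.1771 + 0.1971 + 0.2496 + 0.2016 + 0.21 = 1.7105
KR-20 = (k/(k-1)) * (1 - Sum(p_i*q_i) / Var_total)
= (8/7) * (1 - 1.7105/4.8)
= 1.1429 * 0.6436
KR-20 = 0.7356

0.7356


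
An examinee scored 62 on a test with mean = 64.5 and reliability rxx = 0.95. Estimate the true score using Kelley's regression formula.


T_est = rxx * X + (1 - rxx) * mean
T_est = 0.95 * 62 + 0.05 * 64.5
T_est = 58.9 + 3.225
T_est = 62.125

62.125


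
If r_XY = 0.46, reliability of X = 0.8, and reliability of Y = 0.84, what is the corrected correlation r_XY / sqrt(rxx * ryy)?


r_corrected = rxy / sqrt(rxx * ryy)
= 0.46 / sqrt(0.8 * 0.84)
= 0.46 / sqrt(0.672)
= 0.46 / 0.819756
r_corrected = 0.5611

0.5611


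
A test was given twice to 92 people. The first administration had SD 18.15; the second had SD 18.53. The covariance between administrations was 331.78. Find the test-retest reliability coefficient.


r = cov(X,Y) / (SD_X * SD_Y)
r = 331.78 / (18.15 * 18.53)
r = 331.78 / 336.3195
r = 0.9865

0.9865


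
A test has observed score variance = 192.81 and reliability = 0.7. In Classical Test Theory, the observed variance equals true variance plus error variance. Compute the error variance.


var_true = rxx * var_obs = 0.7 * 192.81 = 134.967
var_error = var_obs - var_true
var_error = 192.81 - 134.967
var_error = 57.843

57.843


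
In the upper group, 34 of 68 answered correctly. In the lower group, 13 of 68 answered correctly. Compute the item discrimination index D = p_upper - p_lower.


p_upper = 34/68 = 0.5
p_lower = 13/68 = 0.1912
D = 0.5 - 0.1912 = 0.3088

0.3088


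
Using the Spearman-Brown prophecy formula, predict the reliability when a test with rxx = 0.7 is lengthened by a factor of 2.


r_new = (n * rxx) / (1 + (n-1) * rxx)
r_new = (2 * 0.7) / (1 + 1 * 0.7)
r_new = 1.4 / 1.7
r_new = 0.8235

0.8235


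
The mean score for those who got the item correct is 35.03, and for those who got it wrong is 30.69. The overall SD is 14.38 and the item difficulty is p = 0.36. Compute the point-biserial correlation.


q = 1 - p = 0.64
rpb = ((M1 - M0) / SD) * sqrt(p * q)
rpb = ((35.03 - 30.69) / 14.38) * sqrt(0.36 * 0.64)
rpb = 0.1449

0.1449


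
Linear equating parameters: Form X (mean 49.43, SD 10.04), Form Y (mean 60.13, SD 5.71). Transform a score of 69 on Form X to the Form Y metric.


slope = SD_Y / SD_X = 5.71 / 10.04 ~ 0.5687
intercept = mean_Y - slope * mean_X = 60.13 - (5.71 / 10.04) * 49.43 ~ 32.0179
Y = slope * X + intercept. To avoid rounding drift from the rounded slope/intercept, evaluate the equivalent form Y = mean_Y + SD_Y * (X - mean_X) / SD_X at full precision:
Y = 60.13 + 5.71 * (69 - 49.43) / 10.04
Y = 60.13 + 5.71 * 19.57 / 10.04
Y = 60.13 + 111.7447 / 10.04
Y = 60.13 + 11.13
Y = 71.26

71.26


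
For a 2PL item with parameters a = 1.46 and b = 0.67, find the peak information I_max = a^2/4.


For 2PL, max info at theta = b = 0.67
I_max = a^2 / 4 = 1.46^2 / 4
= 2.1316 / 4
I_max = 0.5329

0.5329


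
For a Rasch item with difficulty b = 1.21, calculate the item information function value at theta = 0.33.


P = 1/(1+exp(-(0.33-1.21))) = 0.2932
I = P*(1-P) = 0.2932 * 0.7068
I = 0.2072

0.2072


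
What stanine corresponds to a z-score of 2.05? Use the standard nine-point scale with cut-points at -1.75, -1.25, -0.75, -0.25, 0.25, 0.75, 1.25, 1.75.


Stanine boundaries: [-1.75, -1.25, -0.75, -0.25, 0.25, 0.75, 1.25, 1.75]
z = 2.05
Check each boundary:
  z >= -1.75 -> could be stanine 2
  z >= -1.25 -> could be stanine 3
  z >= -0.75 -> could be stanine 4
  z >= -0.25 -> could be stanine 5
  z >= 0.25 -> could be stanine 6
  z >= 0.75 -> could be stanine 7
  z >= 1.25 -> could be stanine 8
  z >= 1.75 -> could be stanine 9
Highest qualifying boundary gives stanine = 9

9


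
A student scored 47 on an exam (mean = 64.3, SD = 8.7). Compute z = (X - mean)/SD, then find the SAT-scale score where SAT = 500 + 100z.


z = (X - mean) / SD = (47 - 64.3) / 8.7
z = -17.3 / 8.7
z = -1.9885
SAT-scale = SAT = 500 + 100z
Carry z at full precision (z = -17.3 / 8.7) into the conversion:
SAT-scale = 500 + 100 * (-17.3 / 8.7) = 500 + -1730 / 8.7
SAT-scale = 500 + -198.8506
SAT-scale = 301.1494

301.1494


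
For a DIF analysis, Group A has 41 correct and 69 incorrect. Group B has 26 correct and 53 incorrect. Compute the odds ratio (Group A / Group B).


Odds_A = 41/69 = 0.5942
Odds_B = 26/53 = 0.4906
OR = Odds_A / Odds_B = 0.5942 / 0.4906
Exactly, OR = (41 * 53) / (69 * 26) = 2173 / 1794
OR = 1.2113

1.2113


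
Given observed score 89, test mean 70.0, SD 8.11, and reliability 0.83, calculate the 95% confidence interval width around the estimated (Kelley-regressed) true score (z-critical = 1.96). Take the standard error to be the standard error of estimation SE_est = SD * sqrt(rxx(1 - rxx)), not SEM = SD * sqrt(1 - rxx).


True score estimate = 0.83*89 + 0.17*70.0 = 85.77
SE_est = SD * sqrt(rxx * (1 - rxx)) = 8.11 * sqrt(0.83 * 0.17) = 8.11 * sqrt(0.1411) = 3.046382
CI = T_est +/- z * SE_est, so width = 2 * z * SE_est = 2 * 1.96 * 3.046382
Width = 11.9418

11.9418


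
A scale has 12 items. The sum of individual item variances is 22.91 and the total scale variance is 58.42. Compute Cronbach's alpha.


alpha = (k/(k-1)) * (1 - sum(si^2)/s_total^2)
= (12/11) * (1 - 22.91/58.42)
alpha = 0.6631

0.6631


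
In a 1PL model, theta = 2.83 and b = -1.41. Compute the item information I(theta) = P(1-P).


P = 1/(1+exp(-(2.83--1.41))) = 0.9858
I = P*(1-P) = 0.9858 * 0.0142
I = 0.014

0.014


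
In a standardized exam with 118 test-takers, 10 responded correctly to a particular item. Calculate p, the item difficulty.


Item difficulty p = number correct / total examinees
p = 10 / 118
p = 0.0847

0.0847


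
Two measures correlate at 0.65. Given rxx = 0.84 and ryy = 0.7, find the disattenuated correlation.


r_corrected = rxy / sqrt(rxx * ryy)
= 0.65 / sqrt(0.84 * 0.7)
= 0.65 / sqrt(0.588)
= 0.65 / 0.766812
r_corrected = 0.8477

0.8477


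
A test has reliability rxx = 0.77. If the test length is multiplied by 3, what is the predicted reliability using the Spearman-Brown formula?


r_new = (n * rxx) / (1 + (n-1) * rxx)
r_new = (3 * 0.77) / (1 + 2 * 0.77)
r_new = 2.31 / 2.54
r_new = 0.9094

0.9094


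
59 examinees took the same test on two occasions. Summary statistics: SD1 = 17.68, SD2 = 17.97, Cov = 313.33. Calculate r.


r = cov(X,Y) / (SD_X * SD_Y)
r = 313.33 / (17.68 * 17.97)
r = 313.33 / 317.7096
r = 0.9862

0.9862


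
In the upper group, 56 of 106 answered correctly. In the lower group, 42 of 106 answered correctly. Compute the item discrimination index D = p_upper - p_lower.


p_upper = 56/106 = 0.5283
p_lower = 42/106 = 0.3962
D = 0.5283 - 0.3962 = 0.1321

0.1321


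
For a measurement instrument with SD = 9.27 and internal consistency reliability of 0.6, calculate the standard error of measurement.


SEM = SD * sqrt(1 - rxx)
SEM = 9.27 * sqrt(1 - 0.6)
SEM = 9.27 * sqrt(0.4) = 9.27 * 0.632456
SEM = 5.8629

5.8629


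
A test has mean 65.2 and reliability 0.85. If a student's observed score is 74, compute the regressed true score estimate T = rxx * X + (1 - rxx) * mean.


T_est = rxx * X + (1 - rxx) * mean
T_est = 0.85 * 74 + 0.15 * 65.2
T_est = 62.9 + 9.78
T_est = 72.68

72.68


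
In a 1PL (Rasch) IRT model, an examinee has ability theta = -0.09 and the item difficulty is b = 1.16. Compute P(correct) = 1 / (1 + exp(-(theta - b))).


theta - b = -0.09 - 1.16 = -1.25
exp(-(theta - b)) = exp(1.25) = 3.4903
P = 1 / (1 + 3.4903)
P = 0.2227

0.2227


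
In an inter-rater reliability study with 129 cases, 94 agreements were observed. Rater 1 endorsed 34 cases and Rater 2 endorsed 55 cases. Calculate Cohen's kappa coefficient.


P_o = 94/129 = 0.728682
P_e = (34*55 + 95*74) / 16641 = 0.534824
kappa = (P_o - P_e) / (1 - P_e)
kappa = (0.728682 - 0.534824) / (1 - 0.534824)
kappa = 0.4167

0.4167


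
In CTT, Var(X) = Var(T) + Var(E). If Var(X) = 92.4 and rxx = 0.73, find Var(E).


var_true = rxx * var_obs = 0.73 * 92.4 = 67.452
var_error = var_obs - var_true
var_error = 92.4 - 67.452
var_error = 24.948

24.948


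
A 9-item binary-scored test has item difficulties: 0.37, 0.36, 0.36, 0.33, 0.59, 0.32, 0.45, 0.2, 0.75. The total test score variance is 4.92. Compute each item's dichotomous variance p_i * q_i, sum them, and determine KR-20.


For each item, compute p_i * q_i:
  Item 1: 0.37 * 0.63 = 0.2331
  Item 2: 0.36 * 0.64 = 0.2304
  Item 3: 0.36 * 0.64 = 0.2304
  Item 4: 0.33 * 0.67 = 0.2211
  Item 5: 0.59 * 0.41 = 0.2419
  Item 6: 0.32 * 0.68 = 0.2176
  Item 7: 0.45 * 0.55 = 0.2475
  Item 8: 0.2 * 0.8 = 0.16
  Item 9: 0.75 * 0.25 = 0.1875
Sum(p_i * q_i) = 0.2331 + 0.2304 + 0.2304 + 0.2211 + 0.2419 + 0.2176 + 0.2475 + 0.16 + 0.1875 = 1.9695
KR-20 = (k/(k-1)) * (1 - Sum(p_i*q_i) / Var_total)
= (9/8) * (1 - 1.9695/4.92)
= 1.125 * 0.5997
KR-20 = 0.6747

0.6747


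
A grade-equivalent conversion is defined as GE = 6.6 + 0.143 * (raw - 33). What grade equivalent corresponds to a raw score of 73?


raw - median = 73 - 33 = 40
slope * diff = 0.143 * 40 = 5.72
GE = 6.6 + 5.72
GE = 12.32

12.32


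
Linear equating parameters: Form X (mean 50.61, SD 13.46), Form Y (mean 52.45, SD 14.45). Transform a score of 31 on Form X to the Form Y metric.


slope = SD_Y / SD_X = 14.45 / 13.46 ~ 1.0736
intercept = mean_Y - slope * mean_X = 52.45 - (14.45 / 13.46) * 50.61 ~ -1.8824
Y = slope * X + intercept. To avoid rounding drift from the rounded slope/intercept, evaluate the equivalent form Y = mean_Y + SD_Y * (X - mean_X) / SD_X at full precision:
Y = 52.45 + 14.45 * (31 - 50.61) / 13.46
Y = 52.45 - 14.45 * 19.61 / 13.46
Y = 52.45 - 283.3645 / 13.46
Y = 52.45 - 21.0523
Y = 31.3977

31.3977


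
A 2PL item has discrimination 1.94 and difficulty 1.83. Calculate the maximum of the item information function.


For 2PL, max info at theta = b = 1.83
I_max = a^2 / 4 = 1.94^2 / 4
= 3.7636 / 4
I_max = 0.9409

0.9409


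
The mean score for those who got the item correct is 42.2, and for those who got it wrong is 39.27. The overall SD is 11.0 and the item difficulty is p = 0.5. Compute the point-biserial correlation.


q = 1 - p = 0.5
rpb = ((M1 - M0) / SD) * sqrt(p * q)
rpb = ((42.2 - 39.27) / 11.0) * sqrt(0.5 * 0.5)
rpb = 0.1332

0.1332


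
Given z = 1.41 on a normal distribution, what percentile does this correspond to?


CDF(z) = 0.5 * (1 + erf(z/sqrt(2)))
erf(0.997) = 0.8415
CDF = 0.9207
Percentile rank = 0.9207 * 100 = 92.07

92.07


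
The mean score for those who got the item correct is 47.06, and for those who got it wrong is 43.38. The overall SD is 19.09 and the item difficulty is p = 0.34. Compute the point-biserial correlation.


q = 1 - p = 0.66
rpb = ((M1 - M0) / SD) * sqrt(p * q)
rpb = ((47.06 - 43.38) / 19.09) * sqrt(0.34 * 0.66)
rpb = 0.0913

0.0913


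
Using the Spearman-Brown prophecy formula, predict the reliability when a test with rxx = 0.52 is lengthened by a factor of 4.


r_new = (n * rxx) / (1 + (n-1) * rxx)
r_new = (4 * 0.52) / (1 + 3 * 0.52)
r_new = 2.08 / 2.56
r_new = 0.8125

0.8125


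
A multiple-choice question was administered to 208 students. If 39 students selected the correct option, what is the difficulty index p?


Item difficulty p = number correct / total examinees
p = 39 / 208
p = 0.1875

0.1875


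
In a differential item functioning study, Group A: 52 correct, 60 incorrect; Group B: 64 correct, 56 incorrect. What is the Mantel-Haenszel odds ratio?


Odds_A = 52/60 = 0.8667
Odds_B = 64/56 = 1.1429
OR = Odds_A / Odds_B = 0.8667 / 1.1429
Exactly, OR = (52 * 56) / (60 * 64) = 2912 / 3840
OR = 0.7583

0.7583


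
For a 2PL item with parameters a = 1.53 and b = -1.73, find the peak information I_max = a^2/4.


For 2PL, max info at theta = b = -1.73
I_max = a^2 / 4 = 1.53^2 / 4
= 2.3409 / 4
I_max = 0.5852

0.5852


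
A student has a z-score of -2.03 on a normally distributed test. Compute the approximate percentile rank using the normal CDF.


CDF(z) = 0.5 * (1 + erf(z/sqrt(2)))
erf(-1.4354) = -0.9576
CDF = 0.0212
Percentile rank = 0.0212 * 100 = 2.12

2.12


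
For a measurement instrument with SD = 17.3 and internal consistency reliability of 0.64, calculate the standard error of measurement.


SEM = SD * sqrt(1 - rxx)
SEM = 17.3 * sqrt(1 - 0.64)
SEM = 17.3 * sqrt(0.36) = 17.3 * 0.6
SEM = 10.38

10.38


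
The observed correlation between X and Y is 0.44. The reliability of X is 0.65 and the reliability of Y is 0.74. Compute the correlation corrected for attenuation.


r_corrected = rxy / sqrt(rxx * ryy)
= 0.44 / sqrt(0.65 * 0.74)
= 0.44 / sqrt(0.481)
= 0.44 / 0.693542
r_corrected = 0.6344

0.6344


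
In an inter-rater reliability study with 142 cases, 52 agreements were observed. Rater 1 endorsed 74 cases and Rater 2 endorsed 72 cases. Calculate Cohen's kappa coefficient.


P_o = 52/142 = 0.366197
P_e = (74*72 + 68*70) / 20164 = 0.500298
kappa = (P_o - P_e) / (1 - P_e)
kappa = (0.366197 - 0.500298) / (1 - 0.500298)
kappa = -0.2684

-0.2684


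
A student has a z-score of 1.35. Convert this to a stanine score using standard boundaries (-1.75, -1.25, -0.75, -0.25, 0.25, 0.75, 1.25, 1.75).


Stanine boundaries: [-1.75, -1.25, -0.75, -0.25, 0.25, 0.75, 1.25, 1.75]
z = 1.35
Check each boundary:
  z >= -1.75 -> could be stanine 2
  z >= -1.25 -> could be stanine 3
  z >= -0.75 -> could be stanine 4
  z >= -0.25 -> could be stanine 5
  z >= 0.25 -> could be stanine 6
  z >= 0.75 -> could be stanine 7
  z >= 1.25 -> could be stanine 8
  z < 1.75
Highest qualifying boundary gives stanine = 8

8


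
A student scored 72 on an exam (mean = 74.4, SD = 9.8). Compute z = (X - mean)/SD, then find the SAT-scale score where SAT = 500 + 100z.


z = (X - mean) / SD = (72 - 74.4) / 9.8
z = -2.4 / 9.8
z = -0.2449
SAT-scale = SAT = 500 + 100z
Carry z at full precision (z = -2.4 / 9.8) into the conversion:
SAT-scale = 500 + 100 * (-2.4 / 9.8) = 500 + -240 / 9.8
SAT-scale = 500 + -24.4898
SAT-scale = 475.5102

475.5102


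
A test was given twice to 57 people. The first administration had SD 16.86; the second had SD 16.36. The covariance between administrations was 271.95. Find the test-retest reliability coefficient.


r = cov(X,Y) / (SD_X * SD_Y)
r = 271.95 / (16.86 * 16.36)
r = 271.95 / 275.8296
r = 0.9859

0.9859


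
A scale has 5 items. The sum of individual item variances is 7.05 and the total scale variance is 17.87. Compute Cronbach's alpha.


alpha = (k/(k-1)) * (1 - sum(si^2)/s_total^2)
= (5/4) * (1 - 7.05/17.87)
alpha = 0.7569

0.7569


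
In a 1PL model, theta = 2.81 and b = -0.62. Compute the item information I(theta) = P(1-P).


P = 1/(1+exp(-(2.81--0.62))) = 0.9686
I = P*(1-P) = 0.9686 * 0.0314
I = 0.0304

0.0304


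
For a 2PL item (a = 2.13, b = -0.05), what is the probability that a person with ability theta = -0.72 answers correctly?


a*(theta - b) = 2.13 * (-0.72 - -0.05) = -1.4271
exp(--1.4271) = 4.1666
P = 1 / (1 + 4.1666)
P = 0.1936

0.1936


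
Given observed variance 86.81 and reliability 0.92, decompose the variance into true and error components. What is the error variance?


var_true = rxx * var_obs = 0.92 * 86.81 = 79.8652
var_error = var_obs - var_true
var_error = 86.81 - 79.8652
var_error = 6.9448

6.9448


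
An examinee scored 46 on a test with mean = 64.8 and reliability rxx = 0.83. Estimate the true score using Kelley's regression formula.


T_est = rxx * X + (1 - rxx) * mean
T_est = 0.83 * 46 + 0.17 * 64.8
T_est = 38.18 + 11.016
T_est = 49.196

49.196


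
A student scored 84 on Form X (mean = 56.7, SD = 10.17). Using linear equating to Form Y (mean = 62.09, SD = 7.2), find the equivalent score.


slope = SD_Y / SD_X = 7.2 / 10.17 ~ 0.708
intercept = mean_Y - slope * mean_X = 62.09 - (7.2 / 10.17) * 56.7 ~ 21.9484
Y = slope * X + intercept. To avoid rounding drift from the rounded slope/intercept, evaluate the equivalent form Y = mean_Y + SD_Y * (X - mean_X) / SD_X at full precision:
Y = 62.09 + 7.2 * (84 - 56.7) / 10.17
Y = 62.09 + 7.2 * 27.3 / 10.17
Y = 62.09 + 196.56 / 10.17
Y = 62.09 + 19.3274
Y = 81.4174

81.4174


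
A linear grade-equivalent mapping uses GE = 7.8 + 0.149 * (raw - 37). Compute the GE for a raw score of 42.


raw - median = 42 - 37 = 5
slope * diff = 0.149 * 5 = 0.745
GE = 7.8 + 0.745
GE = 8.545

8.545


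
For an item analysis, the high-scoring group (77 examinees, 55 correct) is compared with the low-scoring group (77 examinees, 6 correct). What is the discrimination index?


p_upper = 55/77 = 0.7143
p_lower = 6/77 = 0.0779
D = 0.7143 - 0.0779 = 0.6364

0.6364


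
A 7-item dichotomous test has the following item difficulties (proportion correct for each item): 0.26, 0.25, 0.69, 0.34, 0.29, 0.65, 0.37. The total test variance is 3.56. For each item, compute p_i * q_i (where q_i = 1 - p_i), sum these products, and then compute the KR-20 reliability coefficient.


For each item, compute p_i * q_i:
  Item 1: 0.26 * 0.74 = 0.1924
  Item 2: 0.25 * 0.75 = 0.1875
  Item 3: 0.69 * 0.31 = 0.2139
  Item 4: 0.34 * 0.66 = 0.2244
  Item 5: 0.29 * 0.71 = 0.2059
  Item 6: 0.65 * 0.35 = 0.2275
  Item 7: 0.37 * 0.63 = 0.2331
Sum(p_i * q_i) = 0.1924 + 0.1875 + 0.2139 + 0.2244 + 0.2059 + 0.2275 + 0.2331 = 1.4847
KR-20 = (k/(k-1)) * (1 - Sum(p_i*q_i) / Var_total)
= (7/6) * (1 - 1.4847/3.56)
= 1.1667 * 0.5829
KR-20 = 0.6801

0.6801
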